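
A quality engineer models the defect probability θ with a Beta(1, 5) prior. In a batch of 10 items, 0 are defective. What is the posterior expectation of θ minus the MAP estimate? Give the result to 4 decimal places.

Posterior: Beta(1+0, 5+10) = Beta(1, 15).
Since α = 1 ≤ 1 and β > 1, the Beta density is monotone decreasing on [0,1]; the mode is at 0.
Mean = 1/(1+15) = 0.0625.
Difference = 0.0625 − 0.0000 = 0.0625.
The mean is pulled above the mode by the posterior's right skew.

0.0625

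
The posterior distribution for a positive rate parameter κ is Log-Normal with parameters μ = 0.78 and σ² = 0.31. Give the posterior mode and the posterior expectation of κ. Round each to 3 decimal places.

Mode = exp(μ − σ²) = exp(0.47) = 1.600.
Mean = exp(μ + σ²/2) = exp(0.935) = 2.547.
Mean > mode: the posterior has a right tail.

MAP: 1.600. Posterior mean: 2.547.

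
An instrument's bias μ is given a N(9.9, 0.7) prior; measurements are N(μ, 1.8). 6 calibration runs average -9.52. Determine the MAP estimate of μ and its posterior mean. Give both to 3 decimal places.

Posterior for μ is Normal. Precision-weighted mean: (1/0.7·9.9 + 6/1.8·-9.52) / (1/0.7 + 6/1.8) = -3.694.
A Normal posterior is symmetric, so mode = mean.

MAP: -3.694. Posterior mean: -3.694.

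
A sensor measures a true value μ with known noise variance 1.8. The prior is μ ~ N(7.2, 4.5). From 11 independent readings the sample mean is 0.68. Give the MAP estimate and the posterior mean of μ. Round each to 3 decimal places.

Posterior for μ is Normal. Precision-weighted mean: (1/4.5·7.2 + 11/1.8·0.68) / (1/4.5 + 11/1.8) = 0.909.
A Normal posterior is symmetric, so mode = mean.

μ_MAP = 0.909, E[μ|data] = 0.909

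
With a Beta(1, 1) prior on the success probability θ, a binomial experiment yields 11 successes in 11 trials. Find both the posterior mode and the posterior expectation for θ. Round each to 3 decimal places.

posterior mode = 1.000, posterior expectation = 0.923

Posterior: Beta(1+11, 1+0) = Beta(12, 1).
Since β = 1 ≤ 1 and α > 1, the Beta density is monotone increasing on [0,1]; the mode is at 1.
Mean = 12/(12+1) = 0.923.
Left-skewed posterior ⇒ mean < mode.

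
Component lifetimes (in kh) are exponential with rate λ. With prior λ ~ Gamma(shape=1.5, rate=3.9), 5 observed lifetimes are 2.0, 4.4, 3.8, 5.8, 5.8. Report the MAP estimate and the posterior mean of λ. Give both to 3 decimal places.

MAP = 0.214, posterior mean = 0.253

Σ times = 21.8. Posterior: Gamma(shape = 1.5+5 = 6.5, rate = 3.9+21.8 = 25.7).
Mode = (α−1)/β = 5.5/25.7 = 0.214.
Mean = α/β = 6.5/25.7 = 0.253.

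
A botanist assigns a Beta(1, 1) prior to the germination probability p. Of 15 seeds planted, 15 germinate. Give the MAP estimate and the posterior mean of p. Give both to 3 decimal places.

Posterior: Beta(1+15, 1+0) = Beta(16, 1).
Since β = 1 ≤ 1 and α > 1, the Beta density is monotone increasing on [0,1]; the mode is at 1.
Mean = 16/(16+1) = 0.941.

p_MAP = 1.000, E[p|data] = 0.941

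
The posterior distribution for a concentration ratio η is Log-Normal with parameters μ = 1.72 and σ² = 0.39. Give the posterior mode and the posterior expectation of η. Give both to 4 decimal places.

Mode = exp(μ − σ²) = exp(1.33) = 3.7810.
Mean = exp(μ + σ²/2) = exp(1.915) = 6.7869.
Mean > mode: the posterior has a right tail.

MAP = 3.7810, posterior mean = 6.7869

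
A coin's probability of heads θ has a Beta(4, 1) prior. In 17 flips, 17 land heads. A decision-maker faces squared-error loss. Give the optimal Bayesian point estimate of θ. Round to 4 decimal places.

Posterior: Beta(4+17, 1+0) = Beta(21, 1).
Since β = 1 ≤ 1 and α > 1, the Beta density is monotone increasing on [0,1]; the mode is at 1.
Mean = 21/(21+1) = 0.9545.
Squared-error loss ⇒ the optimal estimator is the posterior mean.

0.9545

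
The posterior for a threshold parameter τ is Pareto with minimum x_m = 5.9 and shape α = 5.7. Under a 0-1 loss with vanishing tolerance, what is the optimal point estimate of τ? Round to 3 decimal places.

The Pareto density is strictly decreasing on [x_m, ∞), so the mode is x_m = 5.900.
Mean = α·x_m/(α−1) = 5.7·5.9/4.7 = 7.155.
This is the posterior mode — the MAP estimate.

5.900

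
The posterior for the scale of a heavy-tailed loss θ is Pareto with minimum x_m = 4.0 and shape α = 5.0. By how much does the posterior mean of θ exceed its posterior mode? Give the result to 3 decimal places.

1.000

The Pareto density is strictly decreasing on [x_m, ∞), so the mode is x_m = 4.000.
Mean = α·x_m/(α−1) = 5.0·4.0/4.0 = 5.000.
Difference = 5.000 − 4.000 = 1.000.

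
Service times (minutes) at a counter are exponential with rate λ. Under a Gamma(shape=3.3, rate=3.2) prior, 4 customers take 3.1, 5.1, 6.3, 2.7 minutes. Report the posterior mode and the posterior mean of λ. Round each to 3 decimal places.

Σ times = 17.2. Posterior: Gamma(shape = 3.3+4 = 7.3, rate = 3.2+17.2 = 20.4).
Mode = (α−1)/β = 6.3/20.4 = 0.309.
Mean = α/β = 7.3/20.4 = 0.358.

MAP = 0.309, posterior mean = 0.358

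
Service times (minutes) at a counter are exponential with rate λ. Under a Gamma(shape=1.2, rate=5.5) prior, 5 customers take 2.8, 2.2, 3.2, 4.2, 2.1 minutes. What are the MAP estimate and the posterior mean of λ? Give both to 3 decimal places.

MAP = 0.260; posterior mean = 0.310

Σ times = 14.5. Posterior: Gamma(shape = 1.2+5 = 6.2, rate = 5.5+14.5 = 20.0).
Mode = (α−1)/β = 5.2/20.0 = 0.260.
Mean = α/β = 6.2/20.0 = 0.310.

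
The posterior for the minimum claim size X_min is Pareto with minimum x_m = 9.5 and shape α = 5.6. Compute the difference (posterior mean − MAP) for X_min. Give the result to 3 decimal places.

The Pareto density is strictly decreasing on [x_m, ∞), so the mode is x_m = 9.500.
Mean = α·x_m/(α−1) = 5.6·9.5/4.6 = 11.565.
Difference = 11.565 − 9.500 = 2.065.

2.065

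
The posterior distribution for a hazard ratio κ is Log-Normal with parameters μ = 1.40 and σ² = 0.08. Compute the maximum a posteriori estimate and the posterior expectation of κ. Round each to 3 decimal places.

Mode = exp(μ − σ²) = exp(1.32) = 3.743.
Mean = exp(μ + σ²/2) = exp(1.440) = 4.221.
The posterior is right-skewed, so the mean exceeds the mode.

MAP = 3.743, posterior mean = 4.221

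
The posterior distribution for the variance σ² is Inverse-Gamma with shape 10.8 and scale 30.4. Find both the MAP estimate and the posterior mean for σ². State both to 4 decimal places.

MAP estimate = 2.5763, posterior mean = 3.1020

Mode = β/(α+1) = 30.4/11.8 = 2.5763.
Mean = β/(α−1) = 30.4/9.8 = 3.1020.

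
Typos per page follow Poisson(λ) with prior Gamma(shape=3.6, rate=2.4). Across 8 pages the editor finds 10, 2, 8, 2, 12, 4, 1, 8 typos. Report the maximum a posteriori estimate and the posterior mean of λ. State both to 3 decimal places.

MAP = 4.769, posterior mean = 4.865

Σ counts = 47. Posterior: Gamma(shape = 3.6+47 = 50.6, rate = 2.4+8 = 10.4).
Mode = (α−1)/β = 49.6/10.4 = 4.769.
Mean = α/β = 50.6/10.4 = 4.865.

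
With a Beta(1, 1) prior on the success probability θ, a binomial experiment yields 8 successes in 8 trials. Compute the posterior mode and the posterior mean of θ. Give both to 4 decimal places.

posterior mode = 1.0000, posterior mean = 0.9000

Posterior: Beta(1+8, 1+0) = Beta(9, 1).
Since β = 1 ≤ 1 and α > 1, the Beta density is monotone increasing on [0,1]; the mode is at 1.
Mean = 9/(9+1) = 0.9000.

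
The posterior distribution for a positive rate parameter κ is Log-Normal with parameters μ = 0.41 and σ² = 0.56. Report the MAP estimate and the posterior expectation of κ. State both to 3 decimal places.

Mode = exp(μ − σ²) = exp(-0.15) = 0.861.
Mean = exp(μ + σ²/2) = exp(0.690) = 1.994.

MAP = 0.861; posterior mean = 1.994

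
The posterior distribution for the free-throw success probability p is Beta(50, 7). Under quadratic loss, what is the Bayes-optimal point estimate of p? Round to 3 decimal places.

Mode = (50−1)/(50+7−2) = 49/55 = 0.891.
Mean = 50/(50+7) = 50/57 = 0.877.
Quadratic loss ⇒ the optimal estimator is the posterior mean.

0.877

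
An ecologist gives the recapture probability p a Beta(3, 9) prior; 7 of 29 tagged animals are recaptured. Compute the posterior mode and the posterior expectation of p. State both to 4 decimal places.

Posterior: Beta(3+7, 9+22) = Beta(10, 31).
Mode = (10−1)/(10+31−2) = 9/39 = 0.2308.
Mean = 10/(10+31) = 10/41 = 0.2439.

p_MAP = 0.2308, E[p|data] = 0.2439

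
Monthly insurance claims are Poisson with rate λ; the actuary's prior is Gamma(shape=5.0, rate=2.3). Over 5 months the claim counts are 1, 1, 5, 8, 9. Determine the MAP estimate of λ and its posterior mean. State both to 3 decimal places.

MAP: 3.836. Posterior mean: 3.973.

Σ counts = 24. Posterior: Gamma(shape = 5.0+24 = 29.0, rate = 2.3+5 = 7.3).
Mode = (α−1)/β = 28.0/7.3 = 3.836.
Mean = α/β = 29.0/7.3 = 3.973.
The posterior is right-skewed, so the mean exceeds the mode.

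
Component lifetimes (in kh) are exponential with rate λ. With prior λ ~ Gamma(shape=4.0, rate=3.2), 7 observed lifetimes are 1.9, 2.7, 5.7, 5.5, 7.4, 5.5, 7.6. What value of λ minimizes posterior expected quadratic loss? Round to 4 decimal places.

Σ times = 36.3. Posterior: Gamma(shape = 4.0+7 = 11.0, rate = 3.2+36.3 = 39.5).
Mode = (α−1)/β = 10.0/39.5 = 0.2532.
Mean = α/β = 11.0/39.5 = 0.2785.
Quadratic loss ⇒ the optimal estimator is the posterior mean.

0.2785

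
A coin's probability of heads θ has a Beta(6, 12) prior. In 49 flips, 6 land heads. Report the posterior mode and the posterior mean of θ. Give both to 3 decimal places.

posterior mode = 0.169, posterior mean = 0.179

Posterior: Beta(6+6, 12+43) = Beta(12, 55).
Mode = (12−1)/(12+55−2) = 11/65 = 0.169.
Mean = 12/(12+55) = 12/67 = 0.179.
Mean > mode: the posterior has a right tail.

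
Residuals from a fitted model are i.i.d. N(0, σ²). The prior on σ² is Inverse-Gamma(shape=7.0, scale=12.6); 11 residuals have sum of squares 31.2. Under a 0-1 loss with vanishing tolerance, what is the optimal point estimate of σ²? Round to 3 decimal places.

Posterior: Inverse-Gamma(shape = 7.0+11/2 = 12.5, scale = 12.6+31.2/2 = 28.2).
Mode = β/(α+1) = 28.2/13.5 = 2.089.
Mean = β/(α−1) = 28.2/11.5 = 2.452.
This is the posterior mode — the MAP estimate.

2.089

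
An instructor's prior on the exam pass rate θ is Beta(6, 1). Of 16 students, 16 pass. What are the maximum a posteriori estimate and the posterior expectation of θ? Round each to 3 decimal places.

Posterior: Beta(6+16, 1+0) = Beta(22, 1).
Since β = 1 ≤ 1 and α > 1, the Beta density is monotone increasing on [0,1]; the mode is at 1.
Mean = 22/(22+1) = 0.957.

MAP = 1.000; posterior mean = 0.957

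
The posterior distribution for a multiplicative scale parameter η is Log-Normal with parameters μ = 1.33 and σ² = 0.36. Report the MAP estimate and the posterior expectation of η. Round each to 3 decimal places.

Mode = exp(μ − σ²) = exp(0.97) = 2.638.
Mean = exp(μ + σ²/2) = exp(1.510) = 4.527.

MAP = 2.638, posterior mean = 4.527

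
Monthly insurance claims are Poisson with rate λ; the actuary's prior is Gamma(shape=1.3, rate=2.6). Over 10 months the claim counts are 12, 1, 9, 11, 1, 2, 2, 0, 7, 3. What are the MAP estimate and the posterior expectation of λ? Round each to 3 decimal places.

MAP = 3.833, posterior mean = 3.913

Σ counts = 48. Posterior: Gamma(shape = 1.3+48 = 49.3, rate = 2.6+10 = 12.6).
Mode = (α−1)/β = 48.3/12.6 = 3.833.
Mean = α/β = 49.3/12.6 = 3.913.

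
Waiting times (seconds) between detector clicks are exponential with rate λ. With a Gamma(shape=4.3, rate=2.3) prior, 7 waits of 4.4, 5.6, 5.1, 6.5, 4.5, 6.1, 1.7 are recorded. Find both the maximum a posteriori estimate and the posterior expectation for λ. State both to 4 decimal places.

maximum a posteriori estimate = 0.2845, posterior expectation = 0.3122

Σ times = 33.9. Posterior: Gamma(shape = 4.3+7 = 11.3, rate = 2.3+33.9 = 36.2).
Mode = (α−1)/β = 10.3/36.2 = 0.2845.
Mean = α/β = 11.3/36.2 = 0.3122.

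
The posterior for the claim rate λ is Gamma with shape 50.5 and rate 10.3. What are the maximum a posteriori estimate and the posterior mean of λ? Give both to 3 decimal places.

Mode = (α−1)/β = 49.5/10.3 = 4.806.
Mean = α/β = 50.5/10.3 = 4.903.

MAP = 4.806, posterior mean = 4.903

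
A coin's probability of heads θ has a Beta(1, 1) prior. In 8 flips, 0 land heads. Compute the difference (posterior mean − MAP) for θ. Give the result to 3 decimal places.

Posterior: Beta(1+0, 1+8) = Beta(1, 9).
Since α = 1 ≤ 1 and β > 1, the Beta density is monotone decreasing on [0,1]; the mode is at 0.
Mean = 1/(1+9) = 0.100.
Difference = 0.100 − 0.000 = 0.100.

0.100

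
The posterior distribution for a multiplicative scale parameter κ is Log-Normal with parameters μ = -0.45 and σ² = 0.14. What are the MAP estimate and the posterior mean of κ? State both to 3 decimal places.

Mode = exp(μ − σ²) = exp(-0.59) = 0.554.
Mean = exp(μ + σ²/2) = exp(-0.380) = 0.684.

κ_MAP = 0.554, E[κ|data] = 0.684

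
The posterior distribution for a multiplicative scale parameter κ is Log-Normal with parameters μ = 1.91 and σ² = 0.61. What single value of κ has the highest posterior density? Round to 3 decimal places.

3.669

Mode = exp(μ − σ²) = exp(1.30) = 3.669.
Mean = exp(μ + σ²/2) = exp(2.215) = 9.161.
This is the posterior mode — the MAP estimate.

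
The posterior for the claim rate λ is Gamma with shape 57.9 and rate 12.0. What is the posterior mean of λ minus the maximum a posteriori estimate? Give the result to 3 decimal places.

Mode = (α−1)/β = 56.9/12.0 = 4.742.
Mean = α/β = 57.9/12.0 = 4.825.
Difference = 4.825 − 4.742 = 0.083.
Mean > mode: the posterior has a right tail.

0.083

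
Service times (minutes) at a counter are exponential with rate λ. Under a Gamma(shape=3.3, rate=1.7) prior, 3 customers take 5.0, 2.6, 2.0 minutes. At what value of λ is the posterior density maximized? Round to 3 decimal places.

0.469

Σ times = 9.6. Posterior: Gamma(shape = 3.3+3 = 6.3, rate = 1.7+9.6 = 11.3).
Mode = (α−1)/β = 5.3/11.3 = 0.469.
Mean = α/β = 6.3/11.3 = 0.558.
This is the posterior mode — the MAP estimate.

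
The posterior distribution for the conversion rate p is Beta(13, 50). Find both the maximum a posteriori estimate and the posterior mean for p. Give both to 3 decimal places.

MAP = 0.197, posterior mean = 0.206

Mode = (13−1)/(13+50−2) = 12/61 = 0.197.
Mean = 13/(13+50) = 13/63 = 0.206.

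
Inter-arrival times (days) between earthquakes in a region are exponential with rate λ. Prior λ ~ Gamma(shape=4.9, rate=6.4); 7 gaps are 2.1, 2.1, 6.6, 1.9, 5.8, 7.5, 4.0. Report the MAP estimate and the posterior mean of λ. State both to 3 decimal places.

λ_MAP = 0.299, E[λ|data] = 0.327

Σ times = 30.0. Posterior: Gamma(shape = 4.9+7 = 11.9, rate = 6.4+30.0 = 36.4).
Mode = (α−1)/β = 10.9/36.4 = 0.299.
Mean = α/β = 11.9/36.4 = 0.327.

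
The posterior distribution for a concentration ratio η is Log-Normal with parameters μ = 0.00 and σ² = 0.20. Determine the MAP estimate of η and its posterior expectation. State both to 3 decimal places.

Mode = exp(μ − σ²) = exp(-0.20) = 0.819.
Mean = exp(μ + σ²/2) = exp(0.100) = 1.105.

MAP estimate = 0.819, posterior expectation = 1.105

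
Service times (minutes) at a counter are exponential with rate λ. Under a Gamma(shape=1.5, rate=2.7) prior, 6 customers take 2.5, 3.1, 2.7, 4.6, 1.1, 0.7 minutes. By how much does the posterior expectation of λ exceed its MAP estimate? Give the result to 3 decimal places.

0.057

Σ times = 14.7. Posterior: Gamma(shape = 1.5+6 = 7.5, rate = 2.7+14.7 = 17.4).
Mode = (α−1)/β = 6.5/17.4 = 0.374.
Mean = α/β = 7.5/17.4 = 0.431.
Difference = 0.431 − 0.374 = 0.057.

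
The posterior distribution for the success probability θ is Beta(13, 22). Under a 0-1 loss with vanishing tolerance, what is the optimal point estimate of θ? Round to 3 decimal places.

0.364

Mode = (13−1)/(13+22−2) = 12/33 = 0.364.
Mean = 13/(13+22) = 13/35 = 0.371.
This is the posterior mode — the MAP estimate.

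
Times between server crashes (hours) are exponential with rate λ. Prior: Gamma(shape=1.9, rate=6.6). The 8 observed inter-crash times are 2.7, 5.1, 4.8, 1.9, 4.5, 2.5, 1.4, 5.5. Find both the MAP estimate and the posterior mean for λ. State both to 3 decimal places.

λ_MAP = 0.254, E[λ|data] = 0.283

Σ times = 28.4. Posterior: Gamma(shape = 1.9+8 = 9.9, rate = 6.6+28.4 = 35.0).
Mode = (α−1)/β = 8.9/35.0 = 0.254.
Mean = α/β = 9.9/35.0 = 0.283.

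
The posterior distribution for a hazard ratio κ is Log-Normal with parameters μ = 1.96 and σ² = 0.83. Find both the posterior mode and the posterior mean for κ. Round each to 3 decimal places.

MAP = 3.096, posterior mean = 10.751

Mode = exp(μ − σ²) = exp(1.13) = 3.096.
Mean = exp(μ + σ²/2) = exp(2.375) = 10.751.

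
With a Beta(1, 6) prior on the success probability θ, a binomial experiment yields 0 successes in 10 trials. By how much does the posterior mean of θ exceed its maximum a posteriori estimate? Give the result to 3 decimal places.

0.059

Posterior: Beta(1+0, 6+10) = Beta(1, 16).
Since α = 1 ≤ 1 and β > 1, the Beta density is monotone decreasing on [0,1]; the mode is at 0.
Mean = 1/(1+16) = 0.059.
Difference = 0.059 − 0.000 = 0.059.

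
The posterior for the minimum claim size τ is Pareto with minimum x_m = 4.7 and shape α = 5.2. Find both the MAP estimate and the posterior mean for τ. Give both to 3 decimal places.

MAP = 4.700, posterior mean = 5.819

The Pareto density is strictly decreasing on [x_m, ∞), so the mode is x_m = 4.700.
Mean = α·x_m/(α−1) = 5.2·4.7/4.2 = 5.819.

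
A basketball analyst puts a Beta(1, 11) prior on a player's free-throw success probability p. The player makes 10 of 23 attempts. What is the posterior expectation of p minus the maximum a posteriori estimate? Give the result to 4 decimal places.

Posterior: Beta(1+10, 11+13) = Beta(11, 24).
Mode = (11−1)/(11+24−2) = 10/33 = 0.3030.
Mean = 11/(11+24) = 11/35 = 0.3143.
Difference = 0.3143 − 0.3030 = 0.0113.
The mean is pulled above the mode by the posterior's right skew.

0.0113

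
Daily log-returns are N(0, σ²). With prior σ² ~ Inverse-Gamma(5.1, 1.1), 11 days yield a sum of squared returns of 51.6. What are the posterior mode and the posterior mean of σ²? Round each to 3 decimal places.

Posterior: Inverse-Gamma(shape = 5.1+11/2 = 10.6, scale = 1.1+51.6/2 = 26.9).
Mode = β/(α+1) = 26.9/11.6 = 2.319.
Mean = β/(α−1) = 26.9/9.6 = 2.802.

σ²_MAP = 2.319, E[σ²|data] = 2.802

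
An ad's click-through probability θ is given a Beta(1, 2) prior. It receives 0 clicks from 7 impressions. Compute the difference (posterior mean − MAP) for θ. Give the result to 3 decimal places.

0.100

Posterior: Beta(1+0, 2+7) = Beta(1, 9).
Since α = 1 ≤ 1 and β > 1, the Beta density is monotone decreasing on [0,1]; the mode is at 0.
Mean = 1/(1+9) = 0.100.
Difference = 0.100 − 0.000 = 0.100.
The mean is pulled above the mode by the posterior's right skew.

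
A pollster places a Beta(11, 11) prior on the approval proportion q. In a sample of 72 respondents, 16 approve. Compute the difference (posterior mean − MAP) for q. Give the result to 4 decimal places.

0.0046

Posterior: Beta(11+16, 11+56) = Beta(27, 67).
Mode = (27−1)/(27+67−2) = 26/92 = 0.2826.
Mean = 27/(27+67) = 27/94 = 0.2872.
Difference = 0.2872 − 0.2826 = 0.0046.
The mean is pulled above the mode by the posterior's right skew.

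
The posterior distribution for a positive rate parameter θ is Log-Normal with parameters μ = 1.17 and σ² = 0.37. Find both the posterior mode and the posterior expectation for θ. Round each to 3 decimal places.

Mode = exp(μ − σ²) = exp(0.80) = 2.226.
Mean = exp(μ + σ²/2) = exp(1.355) = 3.877.

MAP = 2.226; posterior mean = 3.877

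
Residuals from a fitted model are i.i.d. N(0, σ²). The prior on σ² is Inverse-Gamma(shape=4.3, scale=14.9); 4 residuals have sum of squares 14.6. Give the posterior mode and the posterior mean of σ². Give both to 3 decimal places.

σ²_MAP = 3.041, E[σ²|data] = 4.189

Posterior: Inverse-Gamma(shape = 4.3+4/2 = 6.3, scale = 14.9+14.6/2 = 22.2).
Mode = β/(α+1) = 22.2/7.3 = 3.041.
Mean = β/(α−1) = 22.2/5.3 = 4.189.
Right-skewed posterior ⇒ mode < mean.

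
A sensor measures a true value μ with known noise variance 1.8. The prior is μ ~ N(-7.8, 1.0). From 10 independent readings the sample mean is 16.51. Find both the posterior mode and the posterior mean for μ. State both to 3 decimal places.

MAP = 12.802; posterior mean = 12.802

Posterior for μ is Normal. Precision-weighted mean: (1/1.0·-7.8 + 10/1.8·16.51) / (1/1.0 + 10/1.8) = 12.802.
A Normal posterior is symmetric, so mode = mean.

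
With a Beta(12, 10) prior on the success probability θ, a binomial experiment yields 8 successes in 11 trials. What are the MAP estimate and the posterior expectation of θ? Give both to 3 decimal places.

Posterior: Beta(12+8, 10+3) = Beta(20, 13).
Mode = (20−1)/(20+13−2) = 19/31 = 0.613.
Mean = 20/(20+13) = 20/33 = 0.606.

MAP: 0.613. Posterior mean: 0.606.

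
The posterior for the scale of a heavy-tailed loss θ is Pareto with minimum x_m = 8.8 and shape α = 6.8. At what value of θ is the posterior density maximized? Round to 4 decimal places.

The Pareto density is strictly decreasing on [x_m, ∞), so the mode is x_m = 8.8000.
Mean = α·x_m/(α−1) = 6.8·8.8/5.8 = 10.3172.
This is the posterior mode — the MAP estimate.

8.8000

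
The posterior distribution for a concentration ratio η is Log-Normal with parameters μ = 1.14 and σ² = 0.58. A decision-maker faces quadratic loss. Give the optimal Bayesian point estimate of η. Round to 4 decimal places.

4.1787

Mode = exp(μ − σ²) = exp(0.56) = 1.7507.
Mean = exp(μ + σ²/2) = exp(1.430) = 4.1787.
Quadratic loss ⇒ the optimal estimator is the posterior mean.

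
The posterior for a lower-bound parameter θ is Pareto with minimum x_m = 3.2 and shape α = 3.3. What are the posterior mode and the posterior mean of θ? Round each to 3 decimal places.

The Pareto density is strictly decreasing on [x_m, ∞), so the mode is x_m = 3.200.
Mean = α·x_m/(α−1) = 3.3·3.2/2.3 = 4.591.

θ_MAP = 3.200, E[θ|data] = 4.591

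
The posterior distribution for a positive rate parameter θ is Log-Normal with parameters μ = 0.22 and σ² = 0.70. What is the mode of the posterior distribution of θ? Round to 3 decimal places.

Mode = exp(μ − σ²) = exp(-0.48) = 0.619.
Mean = exp(μ + σ²/2) = exp(0.570) = 1.768.
This is the posterior mode — the MAP estimate.

0.619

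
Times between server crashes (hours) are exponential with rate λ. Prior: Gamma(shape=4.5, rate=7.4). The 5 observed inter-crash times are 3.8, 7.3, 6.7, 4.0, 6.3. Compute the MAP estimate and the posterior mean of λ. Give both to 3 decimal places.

Σ times = 28.1. Posterior: Gamma(shape = 4.5+5 = 9.5, rate = 7.4+28.1 = 35.5).
Mode = (α−1)/β = 8.5/35.5 = 0.239.
Mean = α/β = 9.5/35.5 = 0.268.

MAP estimate = 0.239, posterior mean = 0.268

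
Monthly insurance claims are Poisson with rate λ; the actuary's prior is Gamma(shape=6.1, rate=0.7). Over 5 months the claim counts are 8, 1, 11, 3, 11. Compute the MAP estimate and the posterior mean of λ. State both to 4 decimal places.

MAP = 6.8596, posterior mean = 7.0351

Σ counts = 34. Posterior: Gamma(shape = 6.1+34 = 40.1, rate = 0.7+5 = 5.7).
Mode = (α−1)/β = 39.1/5.7 = 6.8596.
Mean = α/β = 40.1/5.7 = 7.0351.
Right-skewed posterior ⇒ mode < mean.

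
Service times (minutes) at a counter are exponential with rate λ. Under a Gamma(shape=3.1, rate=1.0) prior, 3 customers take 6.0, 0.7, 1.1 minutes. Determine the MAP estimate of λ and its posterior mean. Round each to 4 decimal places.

Σ times = 7.8. Posterior: Gamma(shape = 3.1+3 = 6.1, rate = 1.0+7.8 = 8.8).
Mode = (α−1)/β = 5.1/8.8 = 0.5795.
Mean = α/β = 6.1/8.8 = 0.6932.

MAP estimate = 0.5795, posterior mean = 0.6932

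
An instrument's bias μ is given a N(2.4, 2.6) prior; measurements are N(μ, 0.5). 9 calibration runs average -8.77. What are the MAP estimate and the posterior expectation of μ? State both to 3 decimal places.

MAP estimate = -8.536, posterior expectation = -8.536

Posterior for μ is Normal. Precision-weighted mean: (1/2.6·2.4 + 9/0.5·-8.77) / (1/2.6 + 9/0.5) = -8.536.
A Normal posterior is symmetric, so mode = mean.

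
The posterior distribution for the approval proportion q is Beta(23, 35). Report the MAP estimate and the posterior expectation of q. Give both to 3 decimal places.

MAP = 0.393; posterior mean = 0.397

Mode = (23−1)/(23+35−2) = 22/56 = 0.393.
Mean = 23/(23+35) = 23/58 = 0.397.
Right-skewed posterior ⇒ mode < mean.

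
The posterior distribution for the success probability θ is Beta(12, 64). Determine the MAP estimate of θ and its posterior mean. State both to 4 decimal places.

MAP estimate = 0.1486, posterior mean = 0.1579

Mode = (12−1)/(12+64−2) = 11/74 = 0.1486.
Mean = 12/(12+64) = 12/76 = 0.1579.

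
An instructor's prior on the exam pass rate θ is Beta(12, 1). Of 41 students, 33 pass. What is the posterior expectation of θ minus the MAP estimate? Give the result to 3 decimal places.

Posterior: Beta(12+33, 1+8) = Beta(45, 9).
Mode = (45−1)/(45+9−2) = 44/52 = 0.846.
Mean = 45/(45+9) = 45/54 = 0.833.
Difference = 0.833 − 0.846 = -0.013.
Left-skewed posterior ⇒ mean < mode.

-0.013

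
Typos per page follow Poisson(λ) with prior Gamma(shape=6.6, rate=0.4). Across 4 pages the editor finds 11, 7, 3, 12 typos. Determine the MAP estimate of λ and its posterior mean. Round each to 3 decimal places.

λ_MAP = 8.773, E[λ|data] = 9.000

Σ counts = 33. Posterior: Gamma(shape = 6.6+33 = 39.6, rate = 0.4+4 = 4.4).
Mode = (α−1)/β = 38.6/4.4 = 8.773.
Mean = α/β = 39.6/4.4 = 9.000.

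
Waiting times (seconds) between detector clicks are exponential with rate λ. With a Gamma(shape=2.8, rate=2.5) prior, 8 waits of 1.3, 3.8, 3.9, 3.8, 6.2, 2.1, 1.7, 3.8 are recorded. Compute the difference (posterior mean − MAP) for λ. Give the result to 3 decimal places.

Σ times = 26.6. Posterior: Gamma(shape = 2.8+8 = 10.8, rate = 2.5+26.6 = 29.1).
Mode = (α−1)/β = 9.8/29.1 = 0.337.
Mean = α/β = 10.8/29.1 = 0.371.
Difference = 0.371 − 0.337 = 0.034.
The posterior is right-skewed, so the mean exceeds the mode.

0.034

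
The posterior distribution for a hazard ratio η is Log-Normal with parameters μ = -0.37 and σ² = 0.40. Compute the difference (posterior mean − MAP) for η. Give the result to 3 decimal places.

0.381

Mode = exp(μ − σ²) = exp(-0.77) = 0.463.
Mean = exp(μ + σ²/2) = exp(-0.170) = 0.844.
Difference = 0.844 − 0.463 = 0.381.
The mean is pulled above the mode by the posterior's right skew.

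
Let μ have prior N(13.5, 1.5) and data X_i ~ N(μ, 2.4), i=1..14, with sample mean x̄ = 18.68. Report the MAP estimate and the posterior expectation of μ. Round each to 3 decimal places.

MAP: 18.149. Posterior mean: 18.149.

Posterior for μ is Normal. Precision-weighted mean: (1/1.5·13.5 + 14/2.4·18.68) / (1/1.5 + 14/2.4) = 18.149.
A Normal posterior is symmetric, so mode = mean.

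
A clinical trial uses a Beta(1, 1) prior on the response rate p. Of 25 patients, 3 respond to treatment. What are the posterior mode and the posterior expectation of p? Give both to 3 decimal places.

MAP = 0.120, posterior mean = 0.148

Posterior: Beta(1+3, 1+22) = Beta(4, 23).
Mode = (4−1)/(4+23−2) = 3/25 = 0.120.
With a flat prior the MAP equals the MLE, 3/25.
Mean = 4/(4+23) = 4/27 = 0.148.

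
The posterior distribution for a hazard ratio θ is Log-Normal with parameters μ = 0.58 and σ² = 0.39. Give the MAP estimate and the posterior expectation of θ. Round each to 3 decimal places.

MAP = 1.209, posterior mean = 2.171

Mode = exp(μ − σ²) = exp(0.19) = 1.209.
Mean = exp(μ + σ²/2) = exp(0.775) = 2.171.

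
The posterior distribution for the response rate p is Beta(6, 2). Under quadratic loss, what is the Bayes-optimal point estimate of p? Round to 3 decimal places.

Mode = (6−1)/(6+2−2) = 5/6 = 0.833.
Mean = 6/(6+2) = 6/8 = 0.750.
Quadratic loss ⇒ the optimal estimator is the posterior mean.

0.750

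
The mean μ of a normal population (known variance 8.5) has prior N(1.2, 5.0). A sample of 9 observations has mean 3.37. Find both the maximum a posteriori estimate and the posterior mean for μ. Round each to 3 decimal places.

Posterior for μ is Normal. Precision-weighted mean: (1/5.0·1.2 + 9/8.5·3.37) / (1/5.0 + 9/8.5) = 3.025.
A Normal posterior is symmetric, so mode = mean.

MAP: 3.025. Posterior mean: 3.025.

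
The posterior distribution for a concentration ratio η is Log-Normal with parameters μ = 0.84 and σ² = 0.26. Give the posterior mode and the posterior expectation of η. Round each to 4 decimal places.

Mode = exp(μ − σ²) = exp(0.58) = 1.7860.
Mean = exp(μ + σ²/2) = exp(0.970) = 2.6379.
The posterior is right-skewed, so the mean exceeds the mode.

MAP = 1.7860; posterior mean = 2.6379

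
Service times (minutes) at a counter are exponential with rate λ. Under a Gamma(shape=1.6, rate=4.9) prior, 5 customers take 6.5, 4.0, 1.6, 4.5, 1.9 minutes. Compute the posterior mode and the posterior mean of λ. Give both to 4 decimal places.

MAP = 0.2393, posterior mean = 0.2821

Σ times = 18.5. Posterior: Gamma(shape = 1.6+5 = 6.6, rate = 4.9+18.5 = 23.4).
Mode = (α−1)/β = 5.6/23.4 = 0.2393.
Mean = α/β = 6.6/23.4 = 0.2821.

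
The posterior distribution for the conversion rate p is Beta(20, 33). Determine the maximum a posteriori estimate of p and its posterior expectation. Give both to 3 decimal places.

Mode = (20−1)/(20+33−2) = 19/51 = 0.373.
Mean = 20/(20+33) = 20/53 = 0.377.
Right-skewed posterior ⇒ mode < mean.

MAP = 0.373, posterior mean = 0.377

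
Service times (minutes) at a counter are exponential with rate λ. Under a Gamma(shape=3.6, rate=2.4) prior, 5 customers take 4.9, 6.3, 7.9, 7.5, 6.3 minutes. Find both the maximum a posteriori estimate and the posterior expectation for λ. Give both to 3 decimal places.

Σ times = 32.9. Posterior: Gamma(shape = 3.6+5 = 8.6, rate = 2.4+32.9 = 35.3).
Mode = (α−1)/β = 7.6/35.3 = 0.215.
Mean = α/β = 8.6/35.3 = 0.244.

MAP = 0.215, posterior mean = 0.244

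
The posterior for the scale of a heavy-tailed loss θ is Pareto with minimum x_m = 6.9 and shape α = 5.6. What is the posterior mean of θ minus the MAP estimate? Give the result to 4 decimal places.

1.5000

The Pareto density is strictly decreasing on [x_m, ∞), so the mode is x_m = 6.9000.
Mean = α·x_m/(α−1) = 5.6·6.9/4.6 = 8.4000.
Difference = 8.4000 − 6.9000 = 1.5000.
The mean is pulled above the mode by the posterior's right skew.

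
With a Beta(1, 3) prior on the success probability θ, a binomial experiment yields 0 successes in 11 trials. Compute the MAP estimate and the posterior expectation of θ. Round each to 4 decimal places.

MAP estimate = 0.0000, posterior expectation = 0.0667

Posterior: Beta(1+0, 3+11) = Beta(1, 14).
Since α = 1 ≤ 1 and β > 1, the Beta density is monotone decreasing on [0,1]; the mode is at 0.
Mean = 1/(1+14) = 0.0667.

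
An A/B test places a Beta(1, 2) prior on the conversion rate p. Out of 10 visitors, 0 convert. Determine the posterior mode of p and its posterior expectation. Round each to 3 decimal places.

MAP = 0.000; posterior mean = 0.077

Posterior: Beta(1+0, 2+10) = Beta(1, 12).
Since α = 1 ≤ 1 and β > 1, the Beta density is monotone decreasing on [0,1]; the mode is at 0.
Mean = 1/(1+12) = 0.077.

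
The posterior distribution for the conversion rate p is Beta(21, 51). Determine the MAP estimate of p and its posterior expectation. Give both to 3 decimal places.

MAP = 0.286; posterior mean = 0.292

Mode = (21−1)/(21+51−2) = 20/70 = 0.286.
Mean = 21/(21+51) = 21/72 = 0.292.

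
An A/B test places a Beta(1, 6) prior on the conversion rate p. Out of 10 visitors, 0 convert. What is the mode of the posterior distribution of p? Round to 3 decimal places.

0.000

Posterior: Beta(1+0, 6+10) = Beta(1, 16).
Since α = 1 ≤ 1 and β > 1, the Beta density is monotone decreasing on [0,1]; the mode is at 0.
Mean = 1/(1+16) = 0.059.
This is the posterior mode — the MAP estimate.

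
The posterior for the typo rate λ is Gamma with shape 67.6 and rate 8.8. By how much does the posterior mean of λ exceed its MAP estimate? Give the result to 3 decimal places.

Mode = (α−1)/β = 66.6/8.8 = 7.568.
Mean = α/β = 67.6/8.8 = 7.682.
Difference = 7.682 − 7.568 = 0.114.

0.114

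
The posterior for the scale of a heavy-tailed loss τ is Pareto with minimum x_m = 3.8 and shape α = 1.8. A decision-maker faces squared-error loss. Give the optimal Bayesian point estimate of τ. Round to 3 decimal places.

8.550

The Pareto density is strictly decreasing on [x_m, ∞), so the mode is x_m = 3.800.
Mean = α·x_m/(α−1) = 1.8·3.8/0.8 = 8.550.
Squared-error loss ⇒ the optimal estimator is the posterior mean.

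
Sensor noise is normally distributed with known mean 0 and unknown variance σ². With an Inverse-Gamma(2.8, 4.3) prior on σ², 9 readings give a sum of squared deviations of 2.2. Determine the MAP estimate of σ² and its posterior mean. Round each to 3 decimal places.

MAP = 0.651; posterior mean = 0.857

Posterior: Inverse-Gamma(shape = 2.8+9/2 = 7.3, scale = 4.3+2.2/2 = 5.4).
Mode = β/(α+1) = 5.4/8.3 = 0.651.
Mean = β/(α−1) = 5.4/6.3 = 0.857.
Right-skewed posterior ⇒ mode < mean.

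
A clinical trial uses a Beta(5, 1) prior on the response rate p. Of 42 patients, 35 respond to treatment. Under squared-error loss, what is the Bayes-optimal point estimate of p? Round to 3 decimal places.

Posterior: Beta(5+35, 1+7) = Beta(40, 8).
Mode = (40−1)/(40+8−2) = 39/46 = 0.848.
Mean = 40/(40+8) = 40/48 = 0.833.
Squared-error loss ⇒ the optimal estimator is the posterior mean.

0.833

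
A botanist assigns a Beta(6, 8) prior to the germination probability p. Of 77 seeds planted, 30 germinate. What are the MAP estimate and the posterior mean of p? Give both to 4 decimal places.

MAP = 0.3933, posterior mean = 0.3956

Posterior: Beta(6+30, 8+47) = Beta(36, 55).
Mode = (36−1)/(36+55−2) = 35/89 = 0.3933.
Mean = 36/(36+55) = 36/91 = 0.3956.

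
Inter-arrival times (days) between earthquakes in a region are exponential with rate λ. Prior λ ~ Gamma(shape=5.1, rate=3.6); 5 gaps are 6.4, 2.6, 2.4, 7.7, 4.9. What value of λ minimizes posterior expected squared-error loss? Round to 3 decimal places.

Σ times = 24.0. Posterior: Gamma(shape = 5.1+5 = 10.1, rate = 3.6+24.0 = 27.6).
Mode = (α−1)/β = 9.1/27.6 = 0.330.
Mean = α/β = 10.1/27.6 = 0.366.
Squared-error loss ⇒ the optimal estimator is the posterior mean.

0.366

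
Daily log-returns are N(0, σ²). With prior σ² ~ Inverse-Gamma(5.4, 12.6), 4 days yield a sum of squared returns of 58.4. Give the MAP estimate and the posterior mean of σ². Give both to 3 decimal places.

MAP = 4.976; posterior mean = 6.531

Posterior: Inverse-Gamma(shape = 5.4+4/2 = 7.4, scale = 12.6+58.4/2 = 41.8).
Mode = β/(α+1) = 41.8/8.4 = 4.976.
Mean = β/(α−1) = 41.8/6.4 = 6.531.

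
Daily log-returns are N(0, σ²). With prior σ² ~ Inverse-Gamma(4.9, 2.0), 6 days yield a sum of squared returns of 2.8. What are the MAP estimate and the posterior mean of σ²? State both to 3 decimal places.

MAP = 0.382, posterior mean = 0.493

Posterior: Inverse-Gamma(shape = 4.9+6/2 = 7.9, scale = 2.0+2.8/2 = 3.4).
Mode = β/(α+1) = 3.4/8.9 = 0.382.
Mean = β/(α−1) = 3.4/6.9 = 0.493.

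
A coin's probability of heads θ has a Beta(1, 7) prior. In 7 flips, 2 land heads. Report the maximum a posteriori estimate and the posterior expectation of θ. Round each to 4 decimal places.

Posterior: Beta(1+2, 7+5) = Beta(3, 12).
Mode = (3−1)/(3+12−2) = 2/13 = 0.1538.
Mean = 3/(3+12) = 3/15 = 0.2000.

MAP = 0.1538, posterior mean = 0.2000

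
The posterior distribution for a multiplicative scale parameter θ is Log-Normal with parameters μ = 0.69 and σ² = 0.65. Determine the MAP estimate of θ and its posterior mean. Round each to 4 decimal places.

Mode = exp(μ − σ²) = exp(0.04) = 1.0408.
Mean = exp(μ + σ²/2) = exp(1.015) = 2.7594.
The posterior is right-skewed, so the mean exceeds the mode.

MAP: 1.0408. Posterior mean: 2.7594.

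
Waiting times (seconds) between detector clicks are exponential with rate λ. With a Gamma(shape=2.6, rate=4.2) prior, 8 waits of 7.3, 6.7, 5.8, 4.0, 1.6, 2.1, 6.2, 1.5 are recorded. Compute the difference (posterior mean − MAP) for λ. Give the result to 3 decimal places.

0.025

Σ times = 35.2. Posterior: Gamma(shape = 2.6+8 = 10.6, rate = 4.2+35.2 = 39.4).
Mode = (α−1)/β = 9.6/39.4 = 0.244.
Mean = α/β = 10.6/39.4 = 0.269.
Difference = 0.269 − 0.244 = 0.025.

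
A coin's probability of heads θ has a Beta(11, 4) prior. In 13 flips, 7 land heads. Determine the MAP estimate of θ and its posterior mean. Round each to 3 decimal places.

Posterior: Beta(11+7, 4+6) = Beta(18, 10).
Mode = (18−1)/(18+10−2) = 17/26 = 0.654.
Mean = 18/(18+10) = 18/28 = 0.643.

θ_MAP = 0.654, E[θ|data] = 0.643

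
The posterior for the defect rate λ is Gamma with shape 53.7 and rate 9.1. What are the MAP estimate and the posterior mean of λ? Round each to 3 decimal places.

MAP estimate = 5.791, posterior mean = 5.901

Mode = (α−1)/β = 52.7/9.1 = 5.791.
Mean = α/β = 53.7/9.1 = 5.901.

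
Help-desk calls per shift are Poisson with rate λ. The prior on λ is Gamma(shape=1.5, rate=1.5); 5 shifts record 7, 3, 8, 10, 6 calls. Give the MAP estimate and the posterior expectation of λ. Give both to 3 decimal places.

MAP estimate = 5.308, posterior expectation = 5.462

Σ counts = 34. Posterior: Gamma(shape = 1.5+34 = 35.5, rate = 1.5+5 = 6.5).
Mode = (α−1)/β = 34.5/6.5 = 5.308.
Mean = α/β = 35.5/6.5 = 5.462.
The posterior is right-skewed, so the mean exceeds the mode.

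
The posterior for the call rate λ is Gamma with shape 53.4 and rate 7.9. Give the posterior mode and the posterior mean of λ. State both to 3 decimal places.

Mode = (α−1)/β = 52.4/7.9 = 6.633.
Mean = α/β = 53.4/7.9 = 6.759.
Right-skewed posterior ⇒ mode < mean.

MAP = 6.633, posterior mean = 6.759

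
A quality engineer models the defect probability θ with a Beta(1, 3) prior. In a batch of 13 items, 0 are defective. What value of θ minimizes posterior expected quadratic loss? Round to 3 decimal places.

Posterior: Beta(1+0, 3+13) = Beta(1, 16).
Since α = 1 ≤ 1 and β > 1, the Beta density is monotone decreasing on [0,1]; the mode is at 0.
Mean = 1/(1+16) = 0.059.
Quadratic loss ⇒ the optimal estimator is the posterior mean.

0.059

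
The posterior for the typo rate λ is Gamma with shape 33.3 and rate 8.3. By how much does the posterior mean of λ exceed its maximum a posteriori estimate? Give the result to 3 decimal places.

0.120

Mode = (α−1)/β = 32.3/8.3 = 3.892.
Mean = α/β = 33.3/8.3 = 4.012.
Difference = 4.012 − 3.892 = 0.120.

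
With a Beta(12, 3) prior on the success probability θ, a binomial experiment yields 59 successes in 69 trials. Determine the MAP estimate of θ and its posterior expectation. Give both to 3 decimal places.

Posterior: Beta(12+59, 3+10) = Beta(71, 13).
Mode = (71−1)/(71+13−2) = 70/82 = 0.854.
Mean = 71/(71+13) = 71/84 = 0.845.
Left-skewed posterior ⇒ mean < mode.

MAP = 0.854, posterior mean = 0.845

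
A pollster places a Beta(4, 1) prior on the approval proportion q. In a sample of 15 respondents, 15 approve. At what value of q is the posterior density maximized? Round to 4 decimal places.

Posterior: Beta(4+15, 1+0) = Beta(19, 1).
Since β = 1 ≤ 1 and α > 1, the Beta density is monotone increasing on [0,1]; the mode is at 1.
Mean = 19/(19+1) = 0.9500.
This is the posterior mode — the MAP estimate.

1.0000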